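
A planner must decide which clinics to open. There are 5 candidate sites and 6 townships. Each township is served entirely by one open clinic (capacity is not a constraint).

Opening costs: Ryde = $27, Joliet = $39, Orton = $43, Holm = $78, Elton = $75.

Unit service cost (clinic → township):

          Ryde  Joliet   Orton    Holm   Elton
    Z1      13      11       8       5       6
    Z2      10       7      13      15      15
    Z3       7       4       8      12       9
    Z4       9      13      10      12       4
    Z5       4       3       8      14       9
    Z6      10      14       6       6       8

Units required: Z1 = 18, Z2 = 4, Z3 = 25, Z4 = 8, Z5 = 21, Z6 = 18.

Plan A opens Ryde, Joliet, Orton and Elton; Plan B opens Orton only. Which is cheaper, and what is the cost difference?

Plan A: {Ryde, Joliet, Orton, Elton}: Z1→Elton 6·18=108, Z2→Joliet 7·4=28, Z3→Joliet 4·25=100, Z4→Elton 4·8=32, Z5→Joliet 3·21=63, Z6→Orton 6·18=108. Service 439; fixed 184; total 623.
Plan B: {Orton}: Z1→Orton 8·18=144, Z2→Orton 13·4=52, Z3→Orton 8·25=200, Z4→Orton 10·8=80, Z5→Orton 8·21=168, Z6→Orton 6·18=108. Service 752; fixed 43; total 795.
Difference: |623 − 795| = 172.

Plan A is cheaper by 172.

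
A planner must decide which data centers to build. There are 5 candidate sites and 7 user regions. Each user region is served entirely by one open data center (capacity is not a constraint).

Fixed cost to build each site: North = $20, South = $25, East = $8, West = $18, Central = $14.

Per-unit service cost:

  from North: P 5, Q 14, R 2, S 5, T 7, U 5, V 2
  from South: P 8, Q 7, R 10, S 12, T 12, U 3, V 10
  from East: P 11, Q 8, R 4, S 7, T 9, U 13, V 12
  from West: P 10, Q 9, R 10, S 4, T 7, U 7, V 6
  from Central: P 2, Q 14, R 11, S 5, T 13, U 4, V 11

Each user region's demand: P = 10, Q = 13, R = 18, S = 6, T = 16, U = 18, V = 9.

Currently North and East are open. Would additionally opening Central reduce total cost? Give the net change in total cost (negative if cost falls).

Yes — net change −34 (cost falls by 34).

Current service cost with {North, East}: 440.
Adding Central: each user region re-picks its cheapest; new service cost 392, saving 48.
Extra fixed cost: 14. Net change = 14 − 48 = -34.
(Totals: 468 → 434.)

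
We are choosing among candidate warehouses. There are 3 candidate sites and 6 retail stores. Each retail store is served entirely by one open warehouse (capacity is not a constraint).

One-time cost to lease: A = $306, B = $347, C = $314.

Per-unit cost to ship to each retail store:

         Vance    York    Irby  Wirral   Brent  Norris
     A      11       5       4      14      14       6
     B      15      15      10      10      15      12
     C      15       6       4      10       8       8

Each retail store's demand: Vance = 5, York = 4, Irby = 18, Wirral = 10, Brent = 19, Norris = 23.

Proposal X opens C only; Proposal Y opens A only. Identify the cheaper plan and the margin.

Proposal X is cheaper by 76.

Proposal X: {C}: Vance→C 15·5=75, York→C 6·4=24, Irby→C 4·18=72, Wirral→C 10·10=100, Brent→C 8·19=152, Norris→C 8·23=184. Service 607; fixed 314; total 921.
Proposal Y: {A}: Vance→A 11·5=55, York→A 5·4=20, Irby→A 4·18=72, Wirral→A 14·10=140, Brent→A 14·19=266, Norris→A 6·23=138. Service 691; fixed 306; total 997.
Difference: |921 − 997| = 76.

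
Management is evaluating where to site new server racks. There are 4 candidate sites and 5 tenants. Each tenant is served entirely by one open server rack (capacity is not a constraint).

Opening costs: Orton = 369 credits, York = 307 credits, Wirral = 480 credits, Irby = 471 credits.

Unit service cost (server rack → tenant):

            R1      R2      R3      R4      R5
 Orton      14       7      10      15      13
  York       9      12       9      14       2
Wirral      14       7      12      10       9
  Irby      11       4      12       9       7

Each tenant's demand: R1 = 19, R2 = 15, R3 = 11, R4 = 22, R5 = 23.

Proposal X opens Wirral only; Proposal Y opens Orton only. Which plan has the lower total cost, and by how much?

Proposal X: {Wirral}: R1→Wirral 14·19=266, R2→Wirral 7·15=105, R3→Wirral 12·11=132, R4→Wirral 10·22=220, R5→Wirral 9·23=207. Service 930; fixed 480; total 1410.
Proposal Y: {Orton}: R1→Orton 14·19=266, R2→Orton 7·15=105, R3→Orton 10·11=110, R4→Orton 15·22=330, R5→Orton 13·23=299. Service 1110; fixed 369; total 1479.
Difference: |1410 − 1479| = 69.

Proposal X is cheaper by 69.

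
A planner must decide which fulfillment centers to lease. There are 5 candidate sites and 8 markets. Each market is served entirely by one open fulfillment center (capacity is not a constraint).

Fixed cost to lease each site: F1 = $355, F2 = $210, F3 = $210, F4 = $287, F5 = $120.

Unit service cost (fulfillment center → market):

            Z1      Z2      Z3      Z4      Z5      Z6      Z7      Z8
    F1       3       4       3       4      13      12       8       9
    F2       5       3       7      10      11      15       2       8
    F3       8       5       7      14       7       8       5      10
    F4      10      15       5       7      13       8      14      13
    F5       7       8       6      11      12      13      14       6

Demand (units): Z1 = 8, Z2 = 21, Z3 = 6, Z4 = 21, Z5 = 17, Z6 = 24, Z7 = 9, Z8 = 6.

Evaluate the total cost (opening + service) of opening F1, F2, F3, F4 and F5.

Each market is assigned to its cheapest site among the open ones.
{F1, F2, F3, F4, F5}: Z1→F1 3·8=24, Z2→F2 3·21=63, Z3→F1 3·6=18, Z4→F1 4·21=84, Z5→F3 7·17=119, Z6→F3 8·24=192, Z7→F2 2·9=18, Z8→F5 6·6=36. Service 554; fixed 1182; total 1736.

Total cost: 1736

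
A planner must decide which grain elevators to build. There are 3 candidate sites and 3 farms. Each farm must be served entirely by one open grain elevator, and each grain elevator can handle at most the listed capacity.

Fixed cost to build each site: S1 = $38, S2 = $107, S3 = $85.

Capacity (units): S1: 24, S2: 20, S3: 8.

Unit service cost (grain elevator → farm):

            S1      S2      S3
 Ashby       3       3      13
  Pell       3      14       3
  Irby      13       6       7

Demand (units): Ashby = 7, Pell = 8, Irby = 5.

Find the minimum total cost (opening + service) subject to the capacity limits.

Open {S1}: Ashby→S1 3·7=21, Pell→S1 3·8=24, Irby→S1 13·5=65.
Loads: S1 carries 20/24. Service 110; fixed 38; total 148.
Next best feasible plan costs 203.

Minimum total cost: 148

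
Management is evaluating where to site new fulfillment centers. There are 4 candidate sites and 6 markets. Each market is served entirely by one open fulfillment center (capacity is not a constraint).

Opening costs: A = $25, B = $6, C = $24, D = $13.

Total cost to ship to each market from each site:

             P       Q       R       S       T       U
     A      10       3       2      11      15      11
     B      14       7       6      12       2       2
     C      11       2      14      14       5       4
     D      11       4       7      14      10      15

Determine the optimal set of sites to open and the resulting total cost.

Open B only; minimum total cost 49.

For any fixed open set, each market goes to its cheapest open site; total = fixed + service.
{B}: P→B 14, Q→B 7, R→B 6, S→B 12, T→B 2, U→B 2. Service 43; fixed 6; total 49.
{B, D}: P→D 11, Q→D 4, R→B 6, S→B 12, T→B 2, U→B 2. Service 37; fixed 19; total 56.
{A, B}: service 30 + fixed 31 = 61
{A, B, C, D}: service 29 + fixed 68 = 97
(All 15 nonempty subsets were checked; B only is lowest.)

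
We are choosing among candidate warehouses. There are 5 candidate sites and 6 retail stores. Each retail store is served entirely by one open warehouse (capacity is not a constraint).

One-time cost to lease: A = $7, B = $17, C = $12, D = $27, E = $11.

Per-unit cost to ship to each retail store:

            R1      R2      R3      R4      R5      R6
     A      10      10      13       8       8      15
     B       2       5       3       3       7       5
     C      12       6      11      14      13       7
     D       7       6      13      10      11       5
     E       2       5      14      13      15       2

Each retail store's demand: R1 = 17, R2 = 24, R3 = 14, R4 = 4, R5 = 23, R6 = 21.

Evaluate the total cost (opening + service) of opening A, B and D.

Each retail store is assigned to its cheapest site among the open ones.
{A, B, D}: R1→B 2·17=34, R2→B 5·24=120, R3→B 3·14=42, R4→B 3·4=12, R5→B 7·23=161, R6→B 5·21=105. Service 474; fixed 51; total 525.

Total cost: 525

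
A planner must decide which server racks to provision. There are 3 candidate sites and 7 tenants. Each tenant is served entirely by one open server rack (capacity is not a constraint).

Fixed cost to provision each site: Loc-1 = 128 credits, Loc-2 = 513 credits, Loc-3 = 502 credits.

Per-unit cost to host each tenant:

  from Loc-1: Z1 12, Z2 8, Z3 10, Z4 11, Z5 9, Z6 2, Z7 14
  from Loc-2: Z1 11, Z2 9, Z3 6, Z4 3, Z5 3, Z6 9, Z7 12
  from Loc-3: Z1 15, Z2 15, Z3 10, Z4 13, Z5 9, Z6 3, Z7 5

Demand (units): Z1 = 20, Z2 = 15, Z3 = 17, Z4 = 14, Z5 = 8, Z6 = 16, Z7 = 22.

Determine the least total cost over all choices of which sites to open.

Minimum total cost: 1224

For any fixed open set, each tenant goes to its cheapest open site; total = fixed + service.
{Loc-1}: Z1→Loc-1 12·20=240, Z2→Loc-1 8·15=120, Z3→Loc-1 10·17=170, Z4→Loc-1 11·14=154, Z5→Loc-1 9·8=72, Z6→Loc-1 2·16=32, Z7→Loc-1 14·22=308. Service 1096; fixed 128; total 1224.
{Loc-2}: service 931 + fixed 513 = 1444
{Loc-1, Loc-2}: service 804 + fixed 641 = 1445
{Loc-1, Loc-2, Loc-3}: service 650 + fixed 1143 = 1793
No other subset beats 1224.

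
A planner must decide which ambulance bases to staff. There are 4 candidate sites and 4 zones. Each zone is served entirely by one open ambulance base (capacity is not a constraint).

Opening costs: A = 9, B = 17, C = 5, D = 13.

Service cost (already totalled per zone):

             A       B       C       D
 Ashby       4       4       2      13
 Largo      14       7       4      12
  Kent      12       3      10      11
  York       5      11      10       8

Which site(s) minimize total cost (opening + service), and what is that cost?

For any fixed open set, each zone goes to its cheapest open site; total = fixed + service.
{C}: Ashby→C 2, Largo→C 4, Kent→C 10, York→C 10. Service 26; fixed 5; total 31.
{A, C}: service 21 + fixed 14 = 35
{B, C}: Ashby→C 2, Largo→C 4, Kent→B 3, York→C 10. Service 19; fixed 22; total 41.
{A, B, C, D}: Ashby→C 2, Largo→C 4, Kent→B 3, York→A 5. Service 14; fixed 44; total 58.
No other subset beats 31.

Open C only; minimum total cost 31.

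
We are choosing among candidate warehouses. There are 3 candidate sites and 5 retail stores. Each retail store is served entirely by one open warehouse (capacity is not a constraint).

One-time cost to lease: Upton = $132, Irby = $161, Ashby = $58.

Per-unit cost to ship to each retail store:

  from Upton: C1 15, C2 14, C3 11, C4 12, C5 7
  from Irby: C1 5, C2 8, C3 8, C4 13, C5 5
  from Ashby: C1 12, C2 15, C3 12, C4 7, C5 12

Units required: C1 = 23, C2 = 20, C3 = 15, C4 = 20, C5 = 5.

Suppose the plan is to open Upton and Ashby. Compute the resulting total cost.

Total cost: 1086

Each retail store is assigned to its cheapest site among the open ones.
{Upton, Ashby}: C1→Ashby 12·23=276, C2→Upton 14·20=280, C3→Upton 11·15=165, C4→Ashby 7·20=140, C5→Upton 7·5=35. Service 896; fixed 190; total 1086.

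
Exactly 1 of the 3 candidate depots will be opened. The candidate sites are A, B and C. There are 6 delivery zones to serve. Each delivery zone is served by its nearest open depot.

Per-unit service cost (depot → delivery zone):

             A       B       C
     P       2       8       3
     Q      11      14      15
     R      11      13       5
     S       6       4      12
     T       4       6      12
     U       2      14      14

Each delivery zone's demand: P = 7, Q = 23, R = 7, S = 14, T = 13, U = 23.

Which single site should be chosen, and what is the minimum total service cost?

With exactly 1 open, each delivery zone uses its cheapest among the chosen.
{A}: P→A 2·7=14, Q→A 11·23=253, R→A 11·7=77, S→A 6·14=84, T→A 4·13=52, U→A 2·23=46. Service cost 526.
{B}: service cost 925
{C}: service cost 1047
Among all 3 size-1 choices, {A} is lowest.

Choose A only; total service cost 526.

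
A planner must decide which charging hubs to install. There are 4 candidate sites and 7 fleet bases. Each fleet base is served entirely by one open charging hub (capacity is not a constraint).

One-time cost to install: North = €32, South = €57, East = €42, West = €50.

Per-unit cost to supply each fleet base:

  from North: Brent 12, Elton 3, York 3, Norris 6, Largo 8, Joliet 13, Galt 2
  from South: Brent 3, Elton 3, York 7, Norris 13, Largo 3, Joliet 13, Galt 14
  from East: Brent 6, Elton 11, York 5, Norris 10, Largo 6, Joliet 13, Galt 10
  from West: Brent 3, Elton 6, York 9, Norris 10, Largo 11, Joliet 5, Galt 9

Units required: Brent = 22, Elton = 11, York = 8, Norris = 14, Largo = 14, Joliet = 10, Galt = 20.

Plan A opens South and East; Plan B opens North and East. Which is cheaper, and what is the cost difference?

Plan A: {South, East}: Brent→South 3·22=66, Elton→South 3·11=33, York→East 5·8=40, Norris→East 10·14=140, Largo→South 3·14=42, Joliet→South 13·10=130, Galt→East 10·20=200. Service 651; fixed 99; total 750.
Plan B: {North, East}: Brent→East 6·22=132, Elton→North 3·11=33, York→North 3·8=24, Norris→North 6·14=84, Largo→East 6·14=84, Joliet→North 13·10=130, Galt→North 2·20=40. Service 527; fixed 74; total 601.
Difference: |750 − 601| = 149.

Plan B is cheaper by 149.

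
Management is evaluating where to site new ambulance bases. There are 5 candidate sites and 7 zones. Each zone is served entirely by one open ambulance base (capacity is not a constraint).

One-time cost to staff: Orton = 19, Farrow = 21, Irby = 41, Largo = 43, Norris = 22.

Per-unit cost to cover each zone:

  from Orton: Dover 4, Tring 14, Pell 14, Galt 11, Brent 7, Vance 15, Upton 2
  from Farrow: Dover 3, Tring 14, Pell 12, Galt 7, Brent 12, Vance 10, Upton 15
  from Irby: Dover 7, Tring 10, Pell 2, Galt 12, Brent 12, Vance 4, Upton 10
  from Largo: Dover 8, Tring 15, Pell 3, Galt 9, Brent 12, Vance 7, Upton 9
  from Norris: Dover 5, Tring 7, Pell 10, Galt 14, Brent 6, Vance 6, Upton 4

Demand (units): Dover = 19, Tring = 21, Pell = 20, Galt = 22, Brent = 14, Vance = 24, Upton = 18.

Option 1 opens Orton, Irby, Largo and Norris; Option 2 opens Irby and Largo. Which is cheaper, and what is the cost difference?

Option 1 is cheaper by 289.

Option 1: {Orton, Irby, Largo, Norris}: Dover→Orton 4·19=76, Tring→Norris 7·21=147, Pell→Irby 2·20=40, Galt→Largo 9·22=198, Brent→Norris 6·14=84, Vance→Irby 4·24=96, Upton→Orton 2·18=36. Service 677; fixed 125; total 802.
Option 2: {Irby, Largo}: Dover→Irby 7·19=133, Tring→Irby 10·21=210, Pell→Irby 2·20=40, Galt→Largo 9·22=198, Brent→Irby 12·14=168, Vance→Irby 4·24=96, Upton→Largo 9·18=162. Service 1007; fixed 84; total 1091.
Difference: |802 − 1091| = 289.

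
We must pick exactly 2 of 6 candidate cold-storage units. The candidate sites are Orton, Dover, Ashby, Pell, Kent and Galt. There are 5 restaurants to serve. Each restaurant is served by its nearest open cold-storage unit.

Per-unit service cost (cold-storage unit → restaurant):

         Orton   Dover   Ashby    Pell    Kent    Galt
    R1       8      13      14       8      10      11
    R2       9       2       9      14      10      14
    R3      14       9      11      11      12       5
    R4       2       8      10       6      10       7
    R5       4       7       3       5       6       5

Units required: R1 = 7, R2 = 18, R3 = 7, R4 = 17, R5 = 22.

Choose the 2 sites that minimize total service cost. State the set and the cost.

With exactly 2 open, each restaurant uses its cheapest among the chosen.
{Orton, Dover}: R1→Orton 8·7=56, R2→Dover 2·18=36, R3→Dover 9·7=63, R4→Orton 2·17=34, R5→Orton 4·22=88. Service cost 277.
{Dover, Pell}: service cost 367
{Orton, Galt}: service cost 375
Among all 15 size-2 choices, {Orton, Dover} is lowest.

Choose Orton and Dover; total service cost 277.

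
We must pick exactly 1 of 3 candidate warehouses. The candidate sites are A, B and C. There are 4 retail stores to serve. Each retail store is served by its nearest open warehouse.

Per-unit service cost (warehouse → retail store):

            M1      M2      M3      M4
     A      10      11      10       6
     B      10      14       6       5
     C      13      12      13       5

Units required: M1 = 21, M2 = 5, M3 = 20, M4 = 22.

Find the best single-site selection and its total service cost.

With exactly 1 open, each retail store uses its cheapest among the chosen.
{B}: M1→B 10·21=210, M2→B 14·5=70, M3→B 6·20=120, M4→B 5·22=110. Service cost 510.
{A}: service cost 597
{C}: service cost 703
Among all 3 size-1 choices, {B} is lowest.

Choose B only; total service cost 510.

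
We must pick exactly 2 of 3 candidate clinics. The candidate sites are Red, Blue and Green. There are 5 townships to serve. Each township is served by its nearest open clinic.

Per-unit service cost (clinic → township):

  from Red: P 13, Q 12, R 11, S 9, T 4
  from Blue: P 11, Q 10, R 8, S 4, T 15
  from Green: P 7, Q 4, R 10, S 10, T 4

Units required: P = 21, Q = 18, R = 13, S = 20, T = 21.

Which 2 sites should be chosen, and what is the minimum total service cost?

Choose Blue and Green; total service cost 487.

With exactly 2 open, each township uses its cheapest among the chosen.
{Blue, Green}: P→Green 7·21=147, Q→Green 4·18=72, R→Blue 8·13=104, S→Blue 4·20=80, T→Green 4·21=84. Service cost 487.
{Red, Green}: service cost 613
{Red, Blue}: service cost 679
Among all 3 size-2 choices, {Blue, Green} is lowest.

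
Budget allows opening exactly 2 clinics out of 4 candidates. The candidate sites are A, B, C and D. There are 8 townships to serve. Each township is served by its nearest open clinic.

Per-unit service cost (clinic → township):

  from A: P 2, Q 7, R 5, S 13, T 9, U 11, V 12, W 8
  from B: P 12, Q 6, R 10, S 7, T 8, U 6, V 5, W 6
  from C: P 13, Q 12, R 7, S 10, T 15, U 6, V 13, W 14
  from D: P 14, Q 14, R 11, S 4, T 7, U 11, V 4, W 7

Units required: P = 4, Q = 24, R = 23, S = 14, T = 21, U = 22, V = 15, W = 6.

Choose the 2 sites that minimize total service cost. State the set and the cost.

With exactly 2 open, each township uses its cheapest among the chosen.
{A, B}: P→A 2·4=8, Q→B 6·24=144, R→A 5·23=115, S→B 7·14=98, T→B 8·21=168, U→B 6·22=132, V→B 5·15=75, W→B 6·6=36. Service cost 776.
{A, D}: service cost 838
{B, D}: service cost 853
Among all 6 size-2 choices, {A, B} is lowest.

Choose A and B; total service cost 776.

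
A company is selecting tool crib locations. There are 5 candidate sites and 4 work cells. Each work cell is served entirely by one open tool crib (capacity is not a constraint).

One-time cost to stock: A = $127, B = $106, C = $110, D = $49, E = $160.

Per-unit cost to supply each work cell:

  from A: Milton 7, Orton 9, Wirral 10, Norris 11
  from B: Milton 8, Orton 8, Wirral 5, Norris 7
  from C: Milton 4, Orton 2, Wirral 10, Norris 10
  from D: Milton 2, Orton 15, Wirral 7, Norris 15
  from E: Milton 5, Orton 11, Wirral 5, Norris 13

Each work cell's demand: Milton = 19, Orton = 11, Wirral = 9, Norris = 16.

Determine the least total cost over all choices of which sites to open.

For any fixed open set, each work cell goes to its cheapest open site; total = fixed + service.
{B, D}: Milton→D 2·19=38, Orton→B 8·11=88, Wirral→B 5·9=45, Norris→B 7·16=112. Service 283; fixed 155; total 438.
{C, D}: service 283 + fixed 159 = 442
{C}: service 348 + fixed 110 = 458
{A, B, C, D, E}: Milton→D 2·19=38, Orton→C 2·11=22, Wirral→B 5·9=45, Norris→B 7·16=112. Service 217; fixed 552; total 769.
No other subset beats 438.

Minimum total cost: 438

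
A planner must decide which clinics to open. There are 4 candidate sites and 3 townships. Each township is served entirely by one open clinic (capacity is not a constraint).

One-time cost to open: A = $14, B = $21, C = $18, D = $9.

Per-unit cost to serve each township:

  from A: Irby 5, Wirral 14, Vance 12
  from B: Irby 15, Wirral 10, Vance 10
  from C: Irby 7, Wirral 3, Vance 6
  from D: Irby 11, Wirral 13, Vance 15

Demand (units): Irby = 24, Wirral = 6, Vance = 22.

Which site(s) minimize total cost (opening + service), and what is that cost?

Open A and C; minimum total cost 302.

For any fixed open set, each township goes to its cheapest open site; total = fixed + service.
{A, C}: Irby→A 5·24=120, Wirral→C 3·6=18, Vance→C 6·22=132. Service 270; fixed 32; total 302.
{A, C, D}: service 270 + fixed 41 = 311
{A, B, C}: service 270 + fixed 53 = 323
{A, B, C, D}: service 270 + fixed 62 = 332
No other subset beats 302.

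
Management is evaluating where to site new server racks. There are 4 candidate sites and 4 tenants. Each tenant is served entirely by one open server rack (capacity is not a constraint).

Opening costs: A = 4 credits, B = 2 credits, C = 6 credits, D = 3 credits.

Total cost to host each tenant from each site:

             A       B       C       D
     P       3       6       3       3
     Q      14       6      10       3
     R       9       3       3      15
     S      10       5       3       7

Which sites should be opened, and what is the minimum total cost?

Open B and D; minimum total cost 19.

For any fixed open set, each tenant goes to its cheapest open site; total = fixed + service.
{B, D}: P→D 3, Q→D 3, R→B 3, S→B 5. Service 14; fixed 5; total 19.
{C, D}: service 12 + fixed 9 = 21
{B}: service 20 + fixed 2 = 22
{A, B, C, D}: P→A 3, Q→D 3, R→B 3, S→C 3. Service 12; fixed 15; total 27.
No other subset beats 19.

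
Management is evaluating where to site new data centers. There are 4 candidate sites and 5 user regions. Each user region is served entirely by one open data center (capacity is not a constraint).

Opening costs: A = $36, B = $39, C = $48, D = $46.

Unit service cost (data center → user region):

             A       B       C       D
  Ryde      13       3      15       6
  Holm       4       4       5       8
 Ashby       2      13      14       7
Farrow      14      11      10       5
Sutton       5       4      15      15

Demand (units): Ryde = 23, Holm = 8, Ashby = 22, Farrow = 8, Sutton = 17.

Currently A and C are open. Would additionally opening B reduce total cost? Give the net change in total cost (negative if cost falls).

Yes — net change −208 (cost falls by 208).

Current service cost with {A, C}: 540.
Adding B: each user region re-picks its cheapest; new service cost 293, saving 247.
Extra fixed cost: 39. Net change = 39 − 247 = -208.
(Totals: 624 → 416.)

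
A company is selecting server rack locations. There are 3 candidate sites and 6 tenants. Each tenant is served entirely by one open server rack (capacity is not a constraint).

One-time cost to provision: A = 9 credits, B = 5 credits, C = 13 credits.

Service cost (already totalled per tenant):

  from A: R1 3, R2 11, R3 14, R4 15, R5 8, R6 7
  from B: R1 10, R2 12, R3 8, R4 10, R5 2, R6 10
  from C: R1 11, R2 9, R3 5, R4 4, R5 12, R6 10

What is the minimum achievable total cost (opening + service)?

For any fixed open set, each tenant goes to its cheapest open site; total = fixed + service.
{A, B}: R1→A 3, R2→A 11, R3→B 8, R4→B 10, R5→B 2, R6→A 7. Service 41; fixed 14; total 55.
{A, B, C}: service 30 + fixed 27 = 57
{B}: R1→B 10, R2→B 12, R3→B 8, R4→B 10, R5→B 2, R6→B 10. Service 52; fixed 5; total 57.
No other subset beats 55.

Minimum total cost: 55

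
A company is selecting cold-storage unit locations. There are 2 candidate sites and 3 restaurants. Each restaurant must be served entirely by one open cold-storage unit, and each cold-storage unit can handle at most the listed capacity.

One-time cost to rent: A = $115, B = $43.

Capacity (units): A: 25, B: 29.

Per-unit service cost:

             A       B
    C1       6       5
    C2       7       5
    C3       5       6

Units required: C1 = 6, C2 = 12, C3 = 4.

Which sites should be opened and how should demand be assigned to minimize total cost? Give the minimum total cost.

Open {B}: C1→B 5·6=30, C2→B 5·12=60, C3→B 6·4=24.
Loads: B carries 22/29. Service 114; fixed 43; total 157.
Next best feasible plan costs 255.

Minimum total cost: 157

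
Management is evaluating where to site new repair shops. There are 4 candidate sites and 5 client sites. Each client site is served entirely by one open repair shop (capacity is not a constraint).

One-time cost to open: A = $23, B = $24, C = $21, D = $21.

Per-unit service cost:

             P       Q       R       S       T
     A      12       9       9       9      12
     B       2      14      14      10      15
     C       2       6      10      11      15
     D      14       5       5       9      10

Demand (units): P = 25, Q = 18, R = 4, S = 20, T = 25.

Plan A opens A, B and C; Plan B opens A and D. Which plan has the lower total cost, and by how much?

Plan A is cheaper by 142.

Plan A: {A, B, C}: P→B 2·25=50, Q→C 6·18=108, R→A 9·4=36, S→A 9·20=180, T→A 12·25=300. Service 674; fixed 68; total 742.
Plan B: {A, D}: P→A 12·25=300, Q→D 5·18=90, R→D 5·4=20, S→A 9·20=180, T→D 10·25=250. Service 840; fixed 44; total 884.
Difference: |742 − 884| = 142.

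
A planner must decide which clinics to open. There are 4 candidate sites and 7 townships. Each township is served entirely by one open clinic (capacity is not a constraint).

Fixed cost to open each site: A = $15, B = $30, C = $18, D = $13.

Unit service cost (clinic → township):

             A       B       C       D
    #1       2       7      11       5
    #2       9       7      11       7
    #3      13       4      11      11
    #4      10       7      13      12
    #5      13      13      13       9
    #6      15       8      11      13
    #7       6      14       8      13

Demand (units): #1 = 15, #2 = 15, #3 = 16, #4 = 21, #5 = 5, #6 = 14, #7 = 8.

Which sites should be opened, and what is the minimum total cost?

Open A, B and D; minimum total cost 609.

For any fixed open set, each township goes to its cheapest open site; total = fixed + service.
{A, B, D}: #1→A 2·15=30, #2→B 7·15=105, #3→B 4·16=64, #4→B 7·21=147, #5→D 9·5=45, #6→B 8·14=112, #7→A 6·8=48. Service 551; fixed 58; total 609.
{A, B}: service 571 + fixed 45 = 616
{A, B, C, D}: service 551 + fixed 76 = 627
{D}: service 939 + fixed 13 = 952
(All 15 nonempty subsets were checked; A, B and D is lowest.)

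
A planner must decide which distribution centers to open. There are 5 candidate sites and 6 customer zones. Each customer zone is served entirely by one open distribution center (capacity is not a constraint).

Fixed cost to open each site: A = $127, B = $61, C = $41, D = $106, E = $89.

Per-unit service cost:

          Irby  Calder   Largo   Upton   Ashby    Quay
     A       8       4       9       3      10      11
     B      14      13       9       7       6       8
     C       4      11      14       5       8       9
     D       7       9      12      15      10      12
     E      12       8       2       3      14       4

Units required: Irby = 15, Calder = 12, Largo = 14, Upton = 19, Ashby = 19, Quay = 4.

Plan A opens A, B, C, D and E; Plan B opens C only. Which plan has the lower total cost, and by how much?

Plan A: {A, B, C, D, E}: Irby→C 4·15=60, Calder→A 4·12=48, Largo→E 2·14=28, Upton→A 3·19=57, Ashby→B 6·19=114, Quay→E 4·4=16. Service 323; fixed 424; total 747.
Plan B: {C}: Irby→C 4·15=60, Calder→C 11·12=132, Largo→C 14·14=196, Upton→C 5·19=95, Ashby→C 8·19=152, Quay→C 9·4=36. Service 671; fixed 41; total 712.
Difference: |747 − 712| = 35.

Plan B is cheaper by 35.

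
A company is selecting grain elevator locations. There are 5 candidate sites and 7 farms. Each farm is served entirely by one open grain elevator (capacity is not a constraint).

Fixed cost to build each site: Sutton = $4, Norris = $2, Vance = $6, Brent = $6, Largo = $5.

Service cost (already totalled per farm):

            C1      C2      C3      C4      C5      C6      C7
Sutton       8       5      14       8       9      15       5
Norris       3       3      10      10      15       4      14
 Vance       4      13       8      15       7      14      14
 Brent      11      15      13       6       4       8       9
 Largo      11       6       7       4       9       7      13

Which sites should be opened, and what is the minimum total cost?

Open Sutton, Norris and Largo; minimum total cost 46.

For any fixed open set, each farm goes to its cheapest open site; total = fixed + service.
{Sutton, Norris, Largo}: C1→Norris 3, C2→Norris 3, C3→Largo 7, C4→Largo 4, C5→Sutton 9, C6→Norris 4, C7→Sutton 5. Service 35; fixed 11; total 46.
{Sutton, Norris, Brent}: C1→Norris 3, C2→Norris 3, C3→Norris 10, C4→Brent 6, C5→Brent 4, C6→Norris 4, C7→Sutton 5. Service 35; fixed 12; total 47.
{Sutton, Norris, Brent, Largo}: service 30 + fixed 17 = 47
{Sutton, Norris, Vance, Brent, Largo}: service 30 + fixed 23 = 53
No other subset beats 46.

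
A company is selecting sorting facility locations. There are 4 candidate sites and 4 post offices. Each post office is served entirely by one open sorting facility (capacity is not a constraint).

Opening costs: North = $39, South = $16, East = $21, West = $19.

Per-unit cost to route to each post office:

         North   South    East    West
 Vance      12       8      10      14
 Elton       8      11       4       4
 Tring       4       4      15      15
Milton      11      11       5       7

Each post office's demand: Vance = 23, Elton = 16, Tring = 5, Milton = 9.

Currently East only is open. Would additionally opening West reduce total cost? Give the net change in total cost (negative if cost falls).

Current service cost with {East}: 414.
Adding West: each post office re-picks its cheapest; new service cost 414, saving 0.
Extra fixed cost: 19. Net change = 19 − 0 = 19.
(Totals: 435 → 454.)

No — net change +19 (cost rises by 19).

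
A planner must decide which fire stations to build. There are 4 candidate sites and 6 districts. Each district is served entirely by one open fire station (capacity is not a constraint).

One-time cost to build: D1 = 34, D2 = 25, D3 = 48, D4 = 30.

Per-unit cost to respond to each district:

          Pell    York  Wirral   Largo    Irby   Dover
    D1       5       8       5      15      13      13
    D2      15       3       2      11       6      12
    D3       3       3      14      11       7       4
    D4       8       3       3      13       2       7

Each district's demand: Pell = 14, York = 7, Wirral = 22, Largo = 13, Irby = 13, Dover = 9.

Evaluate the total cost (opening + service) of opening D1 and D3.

Total cost: 525

Each district is assigned to its cheapest site among the open ones.
{D1, D3}: Pell→D3 3·14=42, York→D3 3·7=21, Wirral→D1 5·22=110, Largo→D3 11·13=143, Irby→D3 7·13=91, Dover→D3 4·9=36. Service 443; fixed 82; total 525.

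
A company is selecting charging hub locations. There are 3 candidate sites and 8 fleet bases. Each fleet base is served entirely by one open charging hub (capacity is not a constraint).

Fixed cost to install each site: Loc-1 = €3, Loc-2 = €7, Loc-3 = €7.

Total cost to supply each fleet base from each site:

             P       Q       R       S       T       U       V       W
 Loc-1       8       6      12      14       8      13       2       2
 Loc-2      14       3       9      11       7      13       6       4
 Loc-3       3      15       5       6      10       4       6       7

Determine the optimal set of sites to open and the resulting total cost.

Open Loc-1 and Loc-3; minimum total cost 46.

For any fixed open set, each fleet base goes to its cheapest open site; total = fixed + service.
{Loc-1, Loc-3}: P→Loc-3 3, Q→Loc-1 6, R→Loc-3 5, S→Loc-3 6, T→Loc-1 8, U→Loc-3 4, V→Loc-1 2, W→Loc-1 2. Service 36; fixed 10; total 46.
{Loc-1, Loc-2, Loc-3}: service 32 + fixed 17 = 49
{Loc-2, Loc-3}: service 38 + fixed 14 = 52
{Loc-1}: P→Loc-1 8, Q→Loc-1 6, R→Loc-1 12, S→Loc-1 14, T→Loc-1 8, U→Loc-1 13, V→Loc-1 2, W→Loc-1 2. Service 65; fixed 3; total 68.
No other subset beats 46.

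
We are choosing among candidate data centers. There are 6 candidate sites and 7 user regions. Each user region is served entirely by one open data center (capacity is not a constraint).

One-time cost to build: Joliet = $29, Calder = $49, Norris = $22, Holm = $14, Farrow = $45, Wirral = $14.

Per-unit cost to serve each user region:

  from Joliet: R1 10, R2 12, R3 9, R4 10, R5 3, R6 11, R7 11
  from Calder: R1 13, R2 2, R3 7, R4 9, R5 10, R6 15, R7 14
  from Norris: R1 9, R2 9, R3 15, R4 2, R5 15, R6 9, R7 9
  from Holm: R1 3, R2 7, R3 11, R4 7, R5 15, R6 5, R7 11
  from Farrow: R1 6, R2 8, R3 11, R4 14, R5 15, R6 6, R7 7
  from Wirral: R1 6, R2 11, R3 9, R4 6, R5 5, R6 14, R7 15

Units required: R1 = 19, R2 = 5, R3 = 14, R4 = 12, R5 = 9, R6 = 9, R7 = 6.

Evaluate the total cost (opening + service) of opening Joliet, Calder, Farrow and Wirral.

Total cost: 554

Each user region is assigned to its cheapest site among the open ones.
{Joliet, Calder, Farrow, Wirral}: R1→Farrow 6·19=114, R2→Calder 2·5=10, R3→Calder 7·14=98, R4→Wirral 6·12=72, R5→Joliet 3·9=27, R6→Farrow 6·9=54, R7→Farrow 7·6=42. Service 417; fixed 137; total 554.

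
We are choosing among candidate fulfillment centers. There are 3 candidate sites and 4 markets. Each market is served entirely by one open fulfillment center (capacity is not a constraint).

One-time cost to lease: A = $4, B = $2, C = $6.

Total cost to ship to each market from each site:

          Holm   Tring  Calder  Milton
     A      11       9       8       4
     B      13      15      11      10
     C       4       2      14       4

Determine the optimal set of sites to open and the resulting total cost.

For any fixed open set, each market goes to its cheapest open site; total = fixed + service.
{A, C}: Holm→C 4, Tring→C 2, Calder→A 8, Milton→A 4. Service 18; fixed 10; total 28.
{B, C}: Holm→C 4, Tring→C 2, Calder→B 11, Milton→C 4. Service 21; fixed 8; total 29.
{A, B, C}: service 18 + fixed 12 = 30
{B}: service 49 + fixed 2 = 51
No other subset beats 28.

Open A and C; minimum total cost 28.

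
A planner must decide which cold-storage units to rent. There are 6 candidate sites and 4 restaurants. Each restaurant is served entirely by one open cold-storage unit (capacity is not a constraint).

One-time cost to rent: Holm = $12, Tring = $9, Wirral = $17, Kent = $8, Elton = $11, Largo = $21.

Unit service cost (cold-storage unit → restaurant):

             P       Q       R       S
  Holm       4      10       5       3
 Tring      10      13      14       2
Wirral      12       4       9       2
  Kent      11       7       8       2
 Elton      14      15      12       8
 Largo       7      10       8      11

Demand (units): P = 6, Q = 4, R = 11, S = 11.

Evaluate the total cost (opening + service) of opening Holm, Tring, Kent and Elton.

Each restaurant is assigned to its cheapest site among the open ones.
{Holm, Tring, Kent, Elton}: P→Holm 4·6=24, Q→Kent 7·4=28, R→Holm 5·11=55, S→Tring 2·11=22. Service 129; fixed 40; total 169.

Total cost: 169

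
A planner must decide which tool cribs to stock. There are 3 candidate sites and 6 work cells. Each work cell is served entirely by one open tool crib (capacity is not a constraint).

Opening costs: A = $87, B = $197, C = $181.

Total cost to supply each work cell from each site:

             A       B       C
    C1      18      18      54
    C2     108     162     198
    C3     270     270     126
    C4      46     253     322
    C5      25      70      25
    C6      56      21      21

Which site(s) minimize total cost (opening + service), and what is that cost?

For any fixed open set, each work cell goes to its cheapest open site; total = fixed + service.
{A}: C1→A 18, C2→A 108, C3→A 270, C4→A 46, C5→A 25, C6→A 56. Service 523; fixed 87; total 610.
{A, C}: C1→A 18, C2→A 108, C3→C 126, C4→A 46, C5→A 25, C6→C 21. Service 344; fixed 268; total 612.
{A, B}: service 488 + fixed 284 = 772
{A, B, C}: C1→A 18, C2→A 108, C3→C 126, C4→A 46, C5→A 25, C6→B 21. Service 344; fixed 465; total 809.
No other subset beats 610.

Open A only; minimum total cost 610.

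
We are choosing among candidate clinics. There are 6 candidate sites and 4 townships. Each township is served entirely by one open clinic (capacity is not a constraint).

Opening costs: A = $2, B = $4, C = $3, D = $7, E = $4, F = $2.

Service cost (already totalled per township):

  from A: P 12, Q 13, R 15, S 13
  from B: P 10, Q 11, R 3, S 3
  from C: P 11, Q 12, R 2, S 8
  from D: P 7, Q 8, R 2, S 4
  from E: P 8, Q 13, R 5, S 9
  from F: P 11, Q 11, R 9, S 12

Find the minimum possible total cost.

For any fixed open set, each township goes to its cheapest open site; total = fixed + service.
{D}: P→D 7, Q→D 8, R→D 2, S→D 4. Service 21; fixed 7; total 28.
{A, D}: P→D 7, Q→D 8, R→D 2, S→D 4. Service 21; fixed 9; total 30.
{D, F}: P→D 7, Q→D 8, R→D 2, S→D 4. Service 21; fixed 9; total 30.
{A, B, C, D, E, F}: P→D 7, Q→D 8, R→C 2, S→B 3. Service 20; fixed 22; total 42.
No other subset beats 28.

Minimum total cost: 28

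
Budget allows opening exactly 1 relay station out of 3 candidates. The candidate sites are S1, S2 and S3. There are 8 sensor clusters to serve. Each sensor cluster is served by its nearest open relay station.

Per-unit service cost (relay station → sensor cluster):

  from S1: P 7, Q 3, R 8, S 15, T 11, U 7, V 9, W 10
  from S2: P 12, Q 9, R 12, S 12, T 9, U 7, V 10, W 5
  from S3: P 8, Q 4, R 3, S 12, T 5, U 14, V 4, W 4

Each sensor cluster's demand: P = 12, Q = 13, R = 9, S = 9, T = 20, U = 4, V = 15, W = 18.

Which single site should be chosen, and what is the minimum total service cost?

Choose S3 only; total service cost 571.

With exactly 1 open, each sensor cluster uses its cheapest among the chosen.
{S3}: P→S3 8·12=96, Q→S3 4·13=52, R→S3 3·9=27, S→S3 12·9=108, T→S3 5·20=100, U→S3 14·4=56, V→S3 4·15=60, W→S3 4·18=72. Service cost 571.
{S1}: service cost 893
{S2}: service cost 925
Among all 3 size-1 choices, {S3} is lowest.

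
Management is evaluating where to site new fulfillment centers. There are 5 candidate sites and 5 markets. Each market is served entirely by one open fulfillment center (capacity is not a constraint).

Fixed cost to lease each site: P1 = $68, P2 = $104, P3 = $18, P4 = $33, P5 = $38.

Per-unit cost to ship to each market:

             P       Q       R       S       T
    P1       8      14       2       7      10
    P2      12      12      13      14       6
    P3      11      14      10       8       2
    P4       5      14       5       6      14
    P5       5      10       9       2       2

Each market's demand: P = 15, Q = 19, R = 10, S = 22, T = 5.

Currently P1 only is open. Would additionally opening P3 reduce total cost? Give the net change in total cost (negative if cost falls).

Yes — net change −22 (cost falls by 22).

Current service cost with {P1}: 610.
Adding P3: each market re-picks its cheapest; new service cost 570, saving 40.
Extra fixed cost: 18. Net change = 18 − 40 = -22.
(Totals: 678 → 656.)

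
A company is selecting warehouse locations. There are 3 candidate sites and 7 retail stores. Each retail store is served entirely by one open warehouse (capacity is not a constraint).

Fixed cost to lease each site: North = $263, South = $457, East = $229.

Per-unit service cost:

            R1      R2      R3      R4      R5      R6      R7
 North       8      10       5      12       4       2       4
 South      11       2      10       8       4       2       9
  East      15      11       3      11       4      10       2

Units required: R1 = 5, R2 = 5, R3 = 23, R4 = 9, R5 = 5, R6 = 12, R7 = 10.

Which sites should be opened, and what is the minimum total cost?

Open North only; minimum total cost 660.

For any fixed open set, each retail store goes to its cheapest open site; total = fixed + service.
{North}: R1→North 8·5=40, R2→North 10·5=50, R3→North 5·23=115, R4→North 12·9=108, R5→North 4·5=20, R6→North 2·12=24, R7→North 4·10=40. Service 397; fixed 263; total 660.
{East}: service 458 + fixed 229 = 687
{North, East}: service 322 + fixed 492 = 814
{North, South, East}: service 255 + fixed 949 = 1204
(All 7 nonempty subsets were checked; North only is lowest.)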